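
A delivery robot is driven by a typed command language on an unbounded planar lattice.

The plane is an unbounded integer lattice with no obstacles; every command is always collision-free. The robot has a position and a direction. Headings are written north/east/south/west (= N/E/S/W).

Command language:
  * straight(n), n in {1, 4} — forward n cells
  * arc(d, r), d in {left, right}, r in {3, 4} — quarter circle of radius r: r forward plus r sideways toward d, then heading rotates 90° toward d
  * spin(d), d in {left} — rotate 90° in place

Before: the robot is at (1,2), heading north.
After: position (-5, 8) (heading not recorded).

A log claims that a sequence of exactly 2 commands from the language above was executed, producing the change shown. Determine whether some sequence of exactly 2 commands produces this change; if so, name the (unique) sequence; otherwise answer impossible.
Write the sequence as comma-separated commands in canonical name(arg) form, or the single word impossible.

arc(left, 3), arc(right, 3)

key: order matters: swapping arc(left, 3) and arc(right, 3) lands elsewhere
begin: at (1,2), heading north
[1] after arc(left, 3): at (-2,5), heading west
[2] after arc(right, 3): at (-5,8), heading north
all 49 alternatives checked — unique.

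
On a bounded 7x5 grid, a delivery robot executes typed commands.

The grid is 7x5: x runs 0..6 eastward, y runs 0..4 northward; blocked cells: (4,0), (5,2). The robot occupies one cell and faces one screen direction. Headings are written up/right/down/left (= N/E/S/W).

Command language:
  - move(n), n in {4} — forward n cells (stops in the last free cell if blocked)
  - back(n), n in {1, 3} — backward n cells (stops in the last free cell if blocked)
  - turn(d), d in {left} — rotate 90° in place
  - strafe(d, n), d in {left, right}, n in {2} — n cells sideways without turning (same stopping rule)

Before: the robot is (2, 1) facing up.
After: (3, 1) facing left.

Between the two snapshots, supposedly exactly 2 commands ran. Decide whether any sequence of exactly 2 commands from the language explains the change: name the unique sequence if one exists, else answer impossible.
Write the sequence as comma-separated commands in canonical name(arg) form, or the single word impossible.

key: running back(1) before turn(left) would end elsewhere — order is forced
begin: (2, 1) facing up
1. turn(left) → (2, 1) facing left
2. back(1) → (3, 1) facing left
no rival 2-sequence matches.

turn(left), back(1)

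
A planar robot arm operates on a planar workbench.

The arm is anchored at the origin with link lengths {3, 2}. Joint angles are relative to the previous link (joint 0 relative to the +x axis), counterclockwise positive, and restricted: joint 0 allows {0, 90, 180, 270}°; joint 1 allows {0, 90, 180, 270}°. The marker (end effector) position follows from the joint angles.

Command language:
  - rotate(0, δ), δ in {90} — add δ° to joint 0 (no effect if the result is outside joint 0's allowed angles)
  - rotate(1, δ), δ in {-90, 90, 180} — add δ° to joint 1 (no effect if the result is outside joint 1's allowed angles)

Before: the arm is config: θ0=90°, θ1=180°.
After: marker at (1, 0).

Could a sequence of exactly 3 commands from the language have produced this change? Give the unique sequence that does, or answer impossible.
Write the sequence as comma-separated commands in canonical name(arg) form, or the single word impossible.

t0: config: θ0=90°, θ1=180°
t=1 rotate(0, 90) ⇒ config: θ0=180°, θ1=180°
t=2 rotate(0, 90) ⇒ config: θ0=270°, θ1=180°
t=3 rotate(0, 90) ⇒ config: θ0=0°, θ1=180°
all 64 alternatives checked — unique.

rotate(0, 90), rotate(0, 90), rotate(0, 90)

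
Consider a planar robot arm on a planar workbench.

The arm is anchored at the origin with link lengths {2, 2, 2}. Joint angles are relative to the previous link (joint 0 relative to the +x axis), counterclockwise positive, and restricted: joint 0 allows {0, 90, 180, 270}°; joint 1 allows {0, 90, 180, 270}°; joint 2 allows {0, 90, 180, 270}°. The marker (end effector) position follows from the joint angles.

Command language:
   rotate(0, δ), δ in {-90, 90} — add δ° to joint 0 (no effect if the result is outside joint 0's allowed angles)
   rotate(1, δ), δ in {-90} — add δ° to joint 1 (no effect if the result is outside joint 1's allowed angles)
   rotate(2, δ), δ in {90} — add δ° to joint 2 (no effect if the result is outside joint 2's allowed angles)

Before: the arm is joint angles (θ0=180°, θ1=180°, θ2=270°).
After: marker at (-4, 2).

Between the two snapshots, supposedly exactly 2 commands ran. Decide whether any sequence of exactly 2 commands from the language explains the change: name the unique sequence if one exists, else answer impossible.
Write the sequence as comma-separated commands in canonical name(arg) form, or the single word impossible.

rotate(1, -90), rotate(1, -90)

start: joint angles (θ0=180°, θ1=180°, θ2=270°)
step 1 (rotate(1, -90)): joint angles (θ0=180°, θ1=90°, θ2=270°)
step 2 (rotate(1, -90)): joint angles (θ0=180°, θ1=0°, θ2=270°)
all 16 alternatives checked — unique.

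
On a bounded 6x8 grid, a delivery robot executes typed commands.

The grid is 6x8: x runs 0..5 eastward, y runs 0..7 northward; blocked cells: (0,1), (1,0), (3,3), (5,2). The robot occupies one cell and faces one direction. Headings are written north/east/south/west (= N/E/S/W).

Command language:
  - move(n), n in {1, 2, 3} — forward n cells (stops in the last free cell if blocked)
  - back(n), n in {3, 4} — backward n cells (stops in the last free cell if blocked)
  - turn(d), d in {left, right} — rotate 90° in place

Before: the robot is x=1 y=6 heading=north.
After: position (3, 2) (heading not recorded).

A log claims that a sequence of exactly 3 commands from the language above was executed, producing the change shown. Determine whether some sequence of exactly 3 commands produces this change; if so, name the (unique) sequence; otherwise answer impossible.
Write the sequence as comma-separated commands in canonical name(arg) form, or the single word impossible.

back(4), turn(right), move(2)

key: running move(2) before back(4) would end elsewhere — order is forced
from: x=1 y=6 heading=north
t=1 back(4) ⇒ x=1 y=2 heading=north
t=2 turn(right) ⇒ x=1 y=2 heading=east
t=3 move(2) ⇒ x=3 y=2 heading=east
no rival 3-sequence matches.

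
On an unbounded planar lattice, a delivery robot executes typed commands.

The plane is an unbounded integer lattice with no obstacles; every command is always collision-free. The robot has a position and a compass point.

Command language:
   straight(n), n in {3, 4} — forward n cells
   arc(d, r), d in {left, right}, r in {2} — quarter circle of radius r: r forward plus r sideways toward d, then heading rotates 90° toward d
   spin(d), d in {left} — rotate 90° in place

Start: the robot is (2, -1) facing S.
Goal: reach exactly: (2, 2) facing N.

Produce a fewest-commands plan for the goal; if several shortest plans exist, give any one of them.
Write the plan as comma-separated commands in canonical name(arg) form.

spin(left), spin(left), straight(3)

start: (2, -1) facing S
1. spin(left) → (2, -1) facing E
2. spin(left) → (2, -1) facing N
3. straight(3) → (2, 2) facing N
shorter routes all fall short; 3 is best.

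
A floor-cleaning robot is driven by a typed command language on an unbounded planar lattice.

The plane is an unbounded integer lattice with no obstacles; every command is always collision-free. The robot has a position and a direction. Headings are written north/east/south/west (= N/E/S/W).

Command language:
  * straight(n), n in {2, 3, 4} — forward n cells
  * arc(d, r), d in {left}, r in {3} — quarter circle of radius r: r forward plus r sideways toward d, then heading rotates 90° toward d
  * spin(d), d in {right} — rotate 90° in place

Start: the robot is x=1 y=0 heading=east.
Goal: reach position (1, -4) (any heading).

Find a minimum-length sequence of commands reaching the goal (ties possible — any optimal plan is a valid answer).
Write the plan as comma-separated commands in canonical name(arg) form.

begin: x=1 y=0 heading=east
1. spin(right) → x=1 y=0 heading=south
2. straight(4) → x=1 y=-4 heading=south
minimal: 2 command(s), checked below 2.

spin(right), straight(4)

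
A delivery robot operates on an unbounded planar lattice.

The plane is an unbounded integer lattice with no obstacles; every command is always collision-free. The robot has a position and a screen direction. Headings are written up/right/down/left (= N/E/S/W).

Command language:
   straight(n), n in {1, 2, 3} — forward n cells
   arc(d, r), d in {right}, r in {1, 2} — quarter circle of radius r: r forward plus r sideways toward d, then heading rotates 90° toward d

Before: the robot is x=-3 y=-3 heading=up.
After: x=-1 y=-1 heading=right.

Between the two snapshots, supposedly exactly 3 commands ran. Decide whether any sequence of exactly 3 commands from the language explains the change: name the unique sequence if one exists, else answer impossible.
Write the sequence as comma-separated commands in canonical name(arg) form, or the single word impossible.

key: position moved to (-1,-1) AND the heading swung to E — translation plus rotation needed
start: x=-3 y=-3 heading=up
step 1 (straight(1)): x=-3 y=-2 heading=up
step 2 (arc(right, 1)): x=-2 y=-1 heading=right
step 3 (straight(1)): x=-1 y=-1 heading=right
no other 3-command option fits: unique.

straight(1), arc(right, 1), straight(1)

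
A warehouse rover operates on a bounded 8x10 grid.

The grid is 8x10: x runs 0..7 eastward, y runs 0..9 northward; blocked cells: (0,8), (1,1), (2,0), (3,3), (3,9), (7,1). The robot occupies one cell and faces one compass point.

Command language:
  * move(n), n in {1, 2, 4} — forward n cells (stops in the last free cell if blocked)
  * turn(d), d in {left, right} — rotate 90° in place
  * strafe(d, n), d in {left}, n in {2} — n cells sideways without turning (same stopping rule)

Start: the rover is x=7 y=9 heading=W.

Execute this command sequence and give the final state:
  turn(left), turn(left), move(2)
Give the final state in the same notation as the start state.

begin: x=7 y=9 heading=W
1. turn(left) → x=7 y=9 heading=S
2. turn(left) → x=7 y=9 heading=E
3. move(2) → x=7 y=9 heading=E

x=7 y=9 heading=E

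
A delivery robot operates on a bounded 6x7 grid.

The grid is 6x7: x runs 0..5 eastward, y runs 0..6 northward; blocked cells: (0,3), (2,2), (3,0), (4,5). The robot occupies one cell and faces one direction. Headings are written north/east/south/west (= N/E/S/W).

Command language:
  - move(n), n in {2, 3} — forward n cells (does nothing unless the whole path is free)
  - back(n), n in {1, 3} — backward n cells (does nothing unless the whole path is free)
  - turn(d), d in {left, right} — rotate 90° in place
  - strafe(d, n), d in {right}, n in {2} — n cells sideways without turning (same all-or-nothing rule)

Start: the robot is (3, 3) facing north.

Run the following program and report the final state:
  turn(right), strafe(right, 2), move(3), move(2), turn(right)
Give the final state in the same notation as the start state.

(5, 1) facing south

from: (3, 3) facing north
[1] after turn(right): (3, 3) facing east
[2] after strafe(right, 2): (3, 1) facing east
[3] after move(3): (3, 1) facing east
[4] after move(2): (5, 1) facing east
[5] after turn(right): (5, 1) facing south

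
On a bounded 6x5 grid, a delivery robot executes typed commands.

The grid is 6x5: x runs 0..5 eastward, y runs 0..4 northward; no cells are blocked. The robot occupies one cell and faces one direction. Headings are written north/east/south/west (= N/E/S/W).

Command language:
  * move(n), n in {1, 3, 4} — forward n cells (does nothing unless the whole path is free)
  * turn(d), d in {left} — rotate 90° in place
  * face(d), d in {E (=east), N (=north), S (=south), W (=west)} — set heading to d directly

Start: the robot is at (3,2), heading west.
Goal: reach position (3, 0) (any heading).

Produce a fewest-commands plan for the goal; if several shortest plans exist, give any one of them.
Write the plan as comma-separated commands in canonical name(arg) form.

face(S), move(1), move(1)

start: at (3,2), heading west
1. face(S) → at (3,2), heading south
2. move(1) → at (3,1), heading south
3. move(1) → at (3,0), heading south
no 2-step plan works, so 3 is optimal.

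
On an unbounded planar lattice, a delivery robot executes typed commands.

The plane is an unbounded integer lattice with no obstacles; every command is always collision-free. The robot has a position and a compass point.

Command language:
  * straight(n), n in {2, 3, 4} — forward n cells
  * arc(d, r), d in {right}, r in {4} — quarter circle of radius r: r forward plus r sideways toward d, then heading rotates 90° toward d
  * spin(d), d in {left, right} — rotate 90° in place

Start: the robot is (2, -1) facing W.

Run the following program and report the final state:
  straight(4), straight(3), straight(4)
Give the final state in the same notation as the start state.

initial: (2, -1) facing W
step 1 (straight(4)): (-2, -1) facing W
step 2 (straight(3)): (-5, -1) facing W
step 3 (straight(4)): (-9, -1) facing W

(-9, -1) facing W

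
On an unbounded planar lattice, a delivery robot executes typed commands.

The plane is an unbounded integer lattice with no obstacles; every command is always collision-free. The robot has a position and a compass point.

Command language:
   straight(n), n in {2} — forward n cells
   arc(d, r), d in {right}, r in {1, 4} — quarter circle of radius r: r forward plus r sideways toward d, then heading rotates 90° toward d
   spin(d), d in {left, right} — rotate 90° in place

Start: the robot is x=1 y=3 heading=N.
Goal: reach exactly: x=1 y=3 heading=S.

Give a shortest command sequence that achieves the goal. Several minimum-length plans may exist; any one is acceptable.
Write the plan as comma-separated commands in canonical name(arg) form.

from: x=1 y=3 heading=N
step 1 (spin(right)): x=1 y=3 heading=E
step 2 (spin(right)): x=1 y=3 heading=S
shorter routes all fall short; 2 is best.

spin(right), spin(right)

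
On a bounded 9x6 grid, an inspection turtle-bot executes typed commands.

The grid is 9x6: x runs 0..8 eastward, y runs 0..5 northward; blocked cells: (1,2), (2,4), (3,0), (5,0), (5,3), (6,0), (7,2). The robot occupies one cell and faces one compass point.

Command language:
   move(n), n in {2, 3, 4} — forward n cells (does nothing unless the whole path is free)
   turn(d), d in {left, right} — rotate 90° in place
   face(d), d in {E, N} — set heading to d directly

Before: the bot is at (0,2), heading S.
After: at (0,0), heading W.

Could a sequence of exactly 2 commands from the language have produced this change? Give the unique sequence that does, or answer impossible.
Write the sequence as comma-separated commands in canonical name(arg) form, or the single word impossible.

key: position moved to (0,0) AND the heading swung to W — translation plus rotation needed
initial: at (0,2), heading S
t=1 move(2) ⇒ at (0,0), heading S
t=2 turn(right) ⇒ at (0,0), heading W
uniquely the one of 49 2-step routes that fits.

move(2), turn(right)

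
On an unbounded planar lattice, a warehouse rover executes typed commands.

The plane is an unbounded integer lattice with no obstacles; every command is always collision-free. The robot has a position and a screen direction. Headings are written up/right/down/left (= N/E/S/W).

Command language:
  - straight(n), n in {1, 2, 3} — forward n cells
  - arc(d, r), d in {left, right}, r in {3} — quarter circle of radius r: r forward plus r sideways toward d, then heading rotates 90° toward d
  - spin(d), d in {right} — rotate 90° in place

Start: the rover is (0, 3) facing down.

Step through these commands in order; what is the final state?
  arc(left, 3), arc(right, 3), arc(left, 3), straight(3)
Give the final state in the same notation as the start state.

(12, -6) facing right

t0: (0, 3) facing down
[1] after arc(left, 3): (3, 0) facing right
[2] after arc(right, 3): (6, -3) facing down
[3] after arc(left, 3): (9, -6) facing right
[4] after straight(3): (12, -6) facing right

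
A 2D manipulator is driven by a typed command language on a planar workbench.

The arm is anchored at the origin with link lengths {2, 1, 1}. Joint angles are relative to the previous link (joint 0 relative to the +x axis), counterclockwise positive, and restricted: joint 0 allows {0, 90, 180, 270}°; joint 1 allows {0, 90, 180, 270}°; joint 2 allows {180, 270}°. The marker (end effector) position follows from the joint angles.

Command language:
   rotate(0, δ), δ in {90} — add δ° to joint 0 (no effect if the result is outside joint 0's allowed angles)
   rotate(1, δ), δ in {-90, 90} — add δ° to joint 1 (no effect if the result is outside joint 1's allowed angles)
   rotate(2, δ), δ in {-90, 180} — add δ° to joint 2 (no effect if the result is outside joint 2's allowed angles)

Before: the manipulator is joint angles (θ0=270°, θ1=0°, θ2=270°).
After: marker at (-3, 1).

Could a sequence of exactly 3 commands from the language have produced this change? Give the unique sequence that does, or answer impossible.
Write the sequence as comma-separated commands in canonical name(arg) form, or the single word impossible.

rotate(0, 90), rotate(0, 90), rotate(0, 90)

start: joint angles (θ0=270°, θ1=0°, θ2=270°)
[1] after rotate(0, 90): joint angles (θ0=0°, θ1=0°, θ2=270°)
[2] after rotate(0, 90): joint angles (θ0=90°, θ1=0°, θ2=270°)
[3] after rotate(0, 90): joint angles (θ0=180°, θ1=0°, θ2=270°)
uniquely the one of 125 3-step routes that fits.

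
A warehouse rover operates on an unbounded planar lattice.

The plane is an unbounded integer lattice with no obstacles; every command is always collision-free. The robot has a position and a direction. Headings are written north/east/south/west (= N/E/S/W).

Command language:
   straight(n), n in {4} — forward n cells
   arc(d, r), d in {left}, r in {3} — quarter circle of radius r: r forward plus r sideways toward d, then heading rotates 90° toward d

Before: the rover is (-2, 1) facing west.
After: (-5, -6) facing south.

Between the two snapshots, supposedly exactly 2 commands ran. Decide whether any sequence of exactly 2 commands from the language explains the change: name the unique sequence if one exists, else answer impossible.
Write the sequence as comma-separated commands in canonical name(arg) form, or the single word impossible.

arc(left, 3), straight(4)

key: cell and facing (now S) both changed — the 2 commands mix motion and turning
from: (-2, 1) facing west
t=1 arc(left, 3) ⇒ (-5, -2) facing south
t=2 straight(4) ⇒ (-5, -6) facing south
uniquely the one of 4 2-step routes that fits.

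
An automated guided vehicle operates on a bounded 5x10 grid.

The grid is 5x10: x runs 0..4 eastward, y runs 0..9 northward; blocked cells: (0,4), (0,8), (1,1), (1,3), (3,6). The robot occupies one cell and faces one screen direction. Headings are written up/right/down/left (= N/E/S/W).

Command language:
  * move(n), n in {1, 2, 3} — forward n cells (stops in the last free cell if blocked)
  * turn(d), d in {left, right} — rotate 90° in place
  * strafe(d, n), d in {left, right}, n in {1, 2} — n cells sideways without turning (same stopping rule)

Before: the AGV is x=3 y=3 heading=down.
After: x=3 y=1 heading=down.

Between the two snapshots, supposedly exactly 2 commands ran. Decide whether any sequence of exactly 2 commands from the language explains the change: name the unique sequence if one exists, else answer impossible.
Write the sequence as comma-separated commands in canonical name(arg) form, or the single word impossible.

move(1), move(1)

key: still facing S at the end — nothing in the sequence rotates
t0: x=3 y=3 heading=down
[1] after move(1): x=3 y=2 heading=down
[2] after move(1): x=3 y=1 heading=down
no other 2-command option fits: unique.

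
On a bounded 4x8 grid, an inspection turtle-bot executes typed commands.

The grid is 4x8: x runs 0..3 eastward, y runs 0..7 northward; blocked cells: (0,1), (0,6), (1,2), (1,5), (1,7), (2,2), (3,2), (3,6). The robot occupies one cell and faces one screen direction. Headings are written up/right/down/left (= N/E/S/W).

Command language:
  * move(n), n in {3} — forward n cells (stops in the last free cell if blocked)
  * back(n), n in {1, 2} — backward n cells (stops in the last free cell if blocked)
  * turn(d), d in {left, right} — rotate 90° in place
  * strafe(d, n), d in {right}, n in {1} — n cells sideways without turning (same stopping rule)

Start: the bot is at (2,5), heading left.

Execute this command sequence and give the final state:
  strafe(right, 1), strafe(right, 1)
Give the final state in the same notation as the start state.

from: at (2,5), heading left
step 1 (strafe(right, 1)): at (2,6), heading left
step 2 (strafe(right, 1)): at (2,7), heading left

at (2,7), heading left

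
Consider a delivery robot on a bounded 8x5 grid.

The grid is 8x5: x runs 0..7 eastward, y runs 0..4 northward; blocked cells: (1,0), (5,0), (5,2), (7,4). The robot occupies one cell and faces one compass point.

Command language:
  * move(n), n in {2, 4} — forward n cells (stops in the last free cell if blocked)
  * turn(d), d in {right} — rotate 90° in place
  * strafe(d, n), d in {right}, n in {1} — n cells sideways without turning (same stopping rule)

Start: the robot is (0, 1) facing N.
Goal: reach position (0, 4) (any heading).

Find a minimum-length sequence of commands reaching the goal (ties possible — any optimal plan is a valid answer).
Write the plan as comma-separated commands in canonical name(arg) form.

begin: (0, 1) facing N
step 1 (move(4)): (0, 4) facing N
minimal: 1 command(s), checked below 1.

move(4)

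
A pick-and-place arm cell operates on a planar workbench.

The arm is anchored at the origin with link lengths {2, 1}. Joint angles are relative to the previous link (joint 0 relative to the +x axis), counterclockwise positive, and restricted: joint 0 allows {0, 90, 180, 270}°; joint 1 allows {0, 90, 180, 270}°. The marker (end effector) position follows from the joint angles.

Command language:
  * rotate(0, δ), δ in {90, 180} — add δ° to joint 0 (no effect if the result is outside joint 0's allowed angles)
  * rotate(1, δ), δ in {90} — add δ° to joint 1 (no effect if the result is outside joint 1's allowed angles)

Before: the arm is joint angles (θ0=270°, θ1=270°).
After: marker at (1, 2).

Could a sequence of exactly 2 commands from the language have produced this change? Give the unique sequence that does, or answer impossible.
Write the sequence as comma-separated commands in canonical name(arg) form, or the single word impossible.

initial: joint angles (θ0=270°, θ1=270°)
[1] after rotate(0, 90): joint angles (θ0=0°, θ1=270°)
[2] after rotate(0, 90): joint angles (θ0=90°, θ1=270°)
all 9 alternatives checked — unique.

rotate(0, 90), rotate(0, 90)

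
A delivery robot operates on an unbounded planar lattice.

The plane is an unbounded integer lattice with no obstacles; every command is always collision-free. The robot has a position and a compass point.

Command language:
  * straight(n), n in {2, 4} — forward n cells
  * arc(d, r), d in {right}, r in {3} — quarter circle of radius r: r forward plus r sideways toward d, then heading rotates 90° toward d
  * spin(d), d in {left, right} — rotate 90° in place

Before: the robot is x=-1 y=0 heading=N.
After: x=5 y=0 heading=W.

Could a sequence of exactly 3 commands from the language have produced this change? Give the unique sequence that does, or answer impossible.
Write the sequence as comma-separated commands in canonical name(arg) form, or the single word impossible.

key: running spin(right) before arc(right, 3) would end elsewhere — order is forced
from: x=-1 y=0 heading=N
step 1 (arc(right, 3)): x=2 y=3 heading=E
step 2 (arc(right, 3)): x=5 y=0 heading=S
step 3 (spin(right)): x=5 y=0 heading=W
all 125 alternatives checked — unique.

arc(right, 3), arc(right, 3), spin(right)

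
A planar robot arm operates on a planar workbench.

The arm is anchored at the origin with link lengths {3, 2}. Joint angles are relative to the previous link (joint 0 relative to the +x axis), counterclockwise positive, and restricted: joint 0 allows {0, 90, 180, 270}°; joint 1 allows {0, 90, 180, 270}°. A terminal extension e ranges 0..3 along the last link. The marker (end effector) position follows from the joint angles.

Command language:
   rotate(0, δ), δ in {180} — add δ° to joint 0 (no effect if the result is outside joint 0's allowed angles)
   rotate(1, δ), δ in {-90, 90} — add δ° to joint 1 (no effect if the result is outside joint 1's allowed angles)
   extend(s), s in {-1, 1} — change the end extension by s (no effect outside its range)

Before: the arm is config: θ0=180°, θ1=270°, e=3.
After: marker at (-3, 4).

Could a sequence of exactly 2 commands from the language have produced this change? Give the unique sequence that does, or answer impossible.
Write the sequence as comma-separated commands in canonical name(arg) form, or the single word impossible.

extend(1), extend(-1)

key: running extend(-1) before extend(1) would end elsewhere — order is forced
from: config: θ0=180°, θ1=270°, e=3
step 1 (extend(1)): config: θ0=180°, θ1=270°, e=3
step 2 (extend(-1)): config: θ0=180°, θ1=270°, e=2
all 25 alternatives checked — unique.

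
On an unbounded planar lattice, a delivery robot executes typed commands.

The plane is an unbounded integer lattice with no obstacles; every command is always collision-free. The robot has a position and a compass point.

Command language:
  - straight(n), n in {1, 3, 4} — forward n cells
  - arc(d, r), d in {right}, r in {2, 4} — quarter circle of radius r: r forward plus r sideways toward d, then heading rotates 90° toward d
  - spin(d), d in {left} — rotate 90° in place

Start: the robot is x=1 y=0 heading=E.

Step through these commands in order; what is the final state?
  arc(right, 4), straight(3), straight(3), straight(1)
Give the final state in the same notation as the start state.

initial: x=1 y=0 heading=E
step 1 (arc(right, 4)): x=5 y=-4 heading=S
step 2 (straight(3)): x=5 y=-7 heading=S
step 3 (straight(3)): x=5 y=-10 heading=S
step 4 (straight(1)): x=5 y=-11 heading=S

x=5 y=-11 heading=S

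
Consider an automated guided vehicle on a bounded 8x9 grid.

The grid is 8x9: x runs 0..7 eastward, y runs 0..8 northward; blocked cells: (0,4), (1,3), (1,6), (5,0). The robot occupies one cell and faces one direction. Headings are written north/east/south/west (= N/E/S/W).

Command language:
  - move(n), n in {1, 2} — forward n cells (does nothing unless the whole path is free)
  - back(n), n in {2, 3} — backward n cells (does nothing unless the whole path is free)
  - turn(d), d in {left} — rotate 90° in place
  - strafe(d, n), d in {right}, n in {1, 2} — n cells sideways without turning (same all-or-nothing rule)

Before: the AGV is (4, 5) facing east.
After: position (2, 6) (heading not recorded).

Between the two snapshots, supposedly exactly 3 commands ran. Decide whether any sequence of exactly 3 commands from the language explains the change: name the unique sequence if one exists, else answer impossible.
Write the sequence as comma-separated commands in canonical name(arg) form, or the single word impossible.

back(2), turn(left), move(1)

key: running move(1) before back(2) would end elsewhere — order is forced
t0: (4, 5) facing east
[1] after back(2): (2, 5) facing east
[2] after turn(left): (2, 5) facing north
[3] after move(1): (2, 6) facing north
all 343 alternatives checked — unique.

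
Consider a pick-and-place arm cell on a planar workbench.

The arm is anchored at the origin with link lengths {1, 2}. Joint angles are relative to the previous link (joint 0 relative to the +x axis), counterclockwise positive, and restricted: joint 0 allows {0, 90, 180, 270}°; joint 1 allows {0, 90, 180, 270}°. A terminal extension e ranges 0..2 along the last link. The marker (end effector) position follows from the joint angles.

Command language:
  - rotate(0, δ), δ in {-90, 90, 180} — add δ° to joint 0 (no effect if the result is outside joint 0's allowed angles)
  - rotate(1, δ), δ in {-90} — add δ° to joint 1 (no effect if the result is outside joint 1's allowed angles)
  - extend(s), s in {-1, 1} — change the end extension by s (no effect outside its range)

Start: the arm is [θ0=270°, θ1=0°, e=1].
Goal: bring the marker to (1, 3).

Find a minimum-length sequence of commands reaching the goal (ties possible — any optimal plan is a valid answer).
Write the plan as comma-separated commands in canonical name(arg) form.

t0: [θ0=270°, θ1=0°, e=1]
[1] after rotate(0, 90): [θ0=0°, θ1=0°, e=1]
[2] after rotate(1, -90): [θ0=0°, θ1=270°, e=1]
[3] after rotate(1, -90): [θ0=0°, θ1=180°, e=1]
[4] after rotate(1, -90): [θ0=0°, θ1=90°, e=1]
minimal: 4 command(s), checked below 4.

rotate(0, 90), rotate(1, -90), rotate(1, -90), rotate(1, -90)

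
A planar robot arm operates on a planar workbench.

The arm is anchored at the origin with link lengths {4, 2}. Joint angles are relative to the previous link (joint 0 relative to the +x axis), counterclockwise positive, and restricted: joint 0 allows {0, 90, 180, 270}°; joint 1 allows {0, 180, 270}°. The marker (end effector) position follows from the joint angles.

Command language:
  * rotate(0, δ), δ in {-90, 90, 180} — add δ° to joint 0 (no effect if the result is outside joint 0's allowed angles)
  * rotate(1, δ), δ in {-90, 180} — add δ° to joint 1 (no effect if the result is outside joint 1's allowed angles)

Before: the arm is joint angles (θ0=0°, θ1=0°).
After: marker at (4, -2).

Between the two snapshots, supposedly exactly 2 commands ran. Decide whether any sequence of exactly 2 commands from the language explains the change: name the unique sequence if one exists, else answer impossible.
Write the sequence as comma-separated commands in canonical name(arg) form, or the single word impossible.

rotate(1, -90), rotate(1, 180)

key: running rotate(1, 180) before rotate(1, -90) would end elsewhere — order is forced
initial: joint angles (θ0=0°, θ1=0°)
t=1 rotate(1, -90) ⇒ joint angles (θ0=0°, θ1=270°)
t=2 rotate(1, 180) ⇒ joint angles (θ0=0°, θ1=270°)
all 25 alternatives checked — unique.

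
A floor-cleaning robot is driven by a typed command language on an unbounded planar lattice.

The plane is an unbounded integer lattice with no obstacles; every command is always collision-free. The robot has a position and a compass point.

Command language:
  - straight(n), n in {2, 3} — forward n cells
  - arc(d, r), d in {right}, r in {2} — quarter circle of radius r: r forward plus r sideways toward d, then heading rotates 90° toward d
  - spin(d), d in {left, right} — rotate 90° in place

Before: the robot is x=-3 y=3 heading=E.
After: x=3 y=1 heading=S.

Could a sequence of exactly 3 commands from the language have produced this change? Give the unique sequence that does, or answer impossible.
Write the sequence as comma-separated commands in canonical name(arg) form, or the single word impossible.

key: running arc(right, 2) before straight(2) would end elsewhere — order is forced
begin: x=-3 y=3 heading=E
1. straight(2) → x=-1 y=3 heading=E
2. straight(2) → x=1 y=3 heading=E
3. arc(right, 2) → x=3 y=1 heading=S
no other 3-command option fits: unique.

straight(2), straight(2), arc(right, 2)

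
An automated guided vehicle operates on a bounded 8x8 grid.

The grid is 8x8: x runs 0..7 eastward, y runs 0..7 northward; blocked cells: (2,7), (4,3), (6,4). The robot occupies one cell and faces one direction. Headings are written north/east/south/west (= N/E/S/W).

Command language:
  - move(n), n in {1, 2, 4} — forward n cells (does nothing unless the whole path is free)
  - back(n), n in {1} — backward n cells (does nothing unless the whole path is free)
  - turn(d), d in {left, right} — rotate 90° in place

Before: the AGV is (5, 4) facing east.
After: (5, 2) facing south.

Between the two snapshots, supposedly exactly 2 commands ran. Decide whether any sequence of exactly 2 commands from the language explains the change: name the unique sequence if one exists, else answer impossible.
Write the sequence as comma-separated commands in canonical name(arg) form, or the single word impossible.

turn(right), move(2)

key: cell and facing (now S) both changed — the 2 commands mix motion and turning
t0: (5, 4) facing east
t=1 turn(right) ⇒ (5, 4) facing south
t=2 move(2) ⇒ (5, 2) facing south
uniquely the one of 36 2-step routes that fits.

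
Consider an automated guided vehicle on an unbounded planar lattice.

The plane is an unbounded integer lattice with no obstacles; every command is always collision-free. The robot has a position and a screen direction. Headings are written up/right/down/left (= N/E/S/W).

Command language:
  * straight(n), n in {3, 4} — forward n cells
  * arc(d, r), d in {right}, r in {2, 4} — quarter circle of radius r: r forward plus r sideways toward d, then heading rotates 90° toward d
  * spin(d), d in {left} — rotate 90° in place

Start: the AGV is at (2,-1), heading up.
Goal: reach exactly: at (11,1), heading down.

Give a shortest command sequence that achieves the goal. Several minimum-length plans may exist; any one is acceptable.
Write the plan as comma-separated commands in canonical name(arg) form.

start: at (2,-1), heading up
1. arc(right, 4) → at (6,3), heading right
2. straight(3) → at (9,3), heading right
3. arc(right, 2) → at (11,1), heading down
no 2-step plan works, so 3 is optimal.

arc(right, 4), straight(3), arc(right, 2)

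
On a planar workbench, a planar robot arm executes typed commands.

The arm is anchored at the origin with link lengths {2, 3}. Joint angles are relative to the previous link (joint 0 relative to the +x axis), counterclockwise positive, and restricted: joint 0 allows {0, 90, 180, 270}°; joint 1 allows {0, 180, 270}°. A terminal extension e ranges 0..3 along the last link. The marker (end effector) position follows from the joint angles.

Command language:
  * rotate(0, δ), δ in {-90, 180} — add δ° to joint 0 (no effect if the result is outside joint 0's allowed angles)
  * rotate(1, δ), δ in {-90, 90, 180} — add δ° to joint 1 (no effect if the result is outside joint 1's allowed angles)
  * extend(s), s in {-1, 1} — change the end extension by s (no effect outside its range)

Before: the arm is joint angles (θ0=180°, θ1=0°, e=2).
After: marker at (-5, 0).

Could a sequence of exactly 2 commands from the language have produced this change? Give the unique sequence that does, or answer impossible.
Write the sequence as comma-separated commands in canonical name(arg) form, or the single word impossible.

t0: joint angles (θ0=180°, θ1=0°, e=2)
t=1 extend(-1) ⇒ joint angles (θ0=180°, θ1=0°, e=1)
t=2 extend(-1) ⇒ joint angles (θ0=180°, θ1=0°, e=0)
uniquely the one of 49 2-step routes that fits.

extend(-1), extend(-1)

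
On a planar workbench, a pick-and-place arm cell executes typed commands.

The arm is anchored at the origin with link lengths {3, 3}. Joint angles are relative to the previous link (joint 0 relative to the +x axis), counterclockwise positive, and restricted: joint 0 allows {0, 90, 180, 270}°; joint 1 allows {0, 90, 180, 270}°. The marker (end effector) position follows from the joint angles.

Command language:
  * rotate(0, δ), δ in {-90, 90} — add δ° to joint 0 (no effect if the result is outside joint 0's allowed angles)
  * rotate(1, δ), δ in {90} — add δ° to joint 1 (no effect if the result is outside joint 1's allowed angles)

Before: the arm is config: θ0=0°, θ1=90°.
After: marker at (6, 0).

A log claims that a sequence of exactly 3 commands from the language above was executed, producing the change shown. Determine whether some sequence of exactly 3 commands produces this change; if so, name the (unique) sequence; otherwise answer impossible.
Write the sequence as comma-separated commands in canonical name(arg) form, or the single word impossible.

rotate(1, 90), rotate(1, 90), rotate(1, 90)

begin: config: θ0=0°, θ1=90°
step 1 (rotate(1, 90)): config: θ0=0°, θ1=180°
step 2 (rotate(1, 90)): config: θ0=0°, θ1=270°
step 3 (rotate(1, 90)): config: θ0=0°, θ1=0°
uniquely the one of 27 3-step routes that fits.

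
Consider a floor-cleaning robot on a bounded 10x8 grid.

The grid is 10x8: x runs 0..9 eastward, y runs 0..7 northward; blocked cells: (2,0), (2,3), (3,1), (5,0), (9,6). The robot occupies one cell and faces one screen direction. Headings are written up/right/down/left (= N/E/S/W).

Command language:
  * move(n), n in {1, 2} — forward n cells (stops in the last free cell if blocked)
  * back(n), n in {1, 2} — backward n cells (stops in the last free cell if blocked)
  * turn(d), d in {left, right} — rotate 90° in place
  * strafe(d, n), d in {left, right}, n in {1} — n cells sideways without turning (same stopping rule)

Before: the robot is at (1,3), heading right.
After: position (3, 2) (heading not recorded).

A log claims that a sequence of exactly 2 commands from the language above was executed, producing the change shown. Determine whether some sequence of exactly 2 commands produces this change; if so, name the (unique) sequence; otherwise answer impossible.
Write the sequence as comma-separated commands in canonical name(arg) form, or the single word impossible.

key: running move(2) before strafe(right, 1) would end elsewhere — order is forced
start: at (1,3), heading right
1. strafe(right, 1) → at (1,2), heading right
2. move(2) → at (3,2), heading right
no other 2-command option fits: unique.

strafe(right, 1), move(2)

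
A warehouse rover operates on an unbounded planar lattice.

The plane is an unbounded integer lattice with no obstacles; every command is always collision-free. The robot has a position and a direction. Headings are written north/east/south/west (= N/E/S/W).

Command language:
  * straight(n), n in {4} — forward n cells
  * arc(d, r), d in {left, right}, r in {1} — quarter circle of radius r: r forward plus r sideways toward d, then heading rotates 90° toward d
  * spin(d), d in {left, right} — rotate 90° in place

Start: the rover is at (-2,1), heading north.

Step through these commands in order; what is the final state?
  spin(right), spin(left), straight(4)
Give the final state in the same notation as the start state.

at (-2,5), heading north

from: at (-2,1), heading north
t=1 spin(right) ⇒ at (-2,1), heading east
t=2 spin(left) ⇒ at (-2,1), heading north
t=3 straight(4) ⇒ at (-2,5), heading north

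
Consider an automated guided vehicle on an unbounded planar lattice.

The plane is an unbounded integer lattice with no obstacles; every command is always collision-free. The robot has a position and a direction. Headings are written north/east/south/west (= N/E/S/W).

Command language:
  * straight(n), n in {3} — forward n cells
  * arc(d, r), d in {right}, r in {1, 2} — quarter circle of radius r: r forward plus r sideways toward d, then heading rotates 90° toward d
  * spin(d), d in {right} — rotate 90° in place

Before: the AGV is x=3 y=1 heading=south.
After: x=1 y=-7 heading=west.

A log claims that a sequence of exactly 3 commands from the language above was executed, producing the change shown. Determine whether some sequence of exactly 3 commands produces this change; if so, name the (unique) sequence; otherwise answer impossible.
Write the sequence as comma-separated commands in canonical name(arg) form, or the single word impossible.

key: running arc(right, 2) before straight(3) would end elsewhere — order is forced
t0: x=3 y=1 heading=south
t=1 straight(3) ⇒ x=3 y=-2 heading=south
t=2 straight(3) ⇒ x=3 y=-5 heading=south
t=3 arc(right, 2) ⇒ x=1 y=-7 heading=west
uniquely the one of 64 3-step routes that fits.

straight(3), straight(3), arc(right, 2)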